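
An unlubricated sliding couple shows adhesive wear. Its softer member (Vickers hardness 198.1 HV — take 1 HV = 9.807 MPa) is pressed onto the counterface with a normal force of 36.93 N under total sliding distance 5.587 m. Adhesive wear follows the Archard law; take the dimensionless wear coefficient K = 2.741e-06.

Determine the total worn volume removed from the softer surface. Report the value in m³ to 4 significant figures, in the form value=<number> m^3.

Intermediate values are shown rounded, and every step keeps full float precision, and one final rounding to 4 significant digits.
Convert: Hardness H = 198.1 HV × 9.807 MPa/HV = 1943 MPa = 1.943e+09 Pa.
As SI base values: W = 36.93 N, H = 1.943e+09 Pa, K = 2.741e-06.
Wear volume V = K·W·L/H = 2.741e-06 · 36.93 · 5.587 / 1.943e+09 = 2.911e-13 m³.

value=2.911e-13 m^3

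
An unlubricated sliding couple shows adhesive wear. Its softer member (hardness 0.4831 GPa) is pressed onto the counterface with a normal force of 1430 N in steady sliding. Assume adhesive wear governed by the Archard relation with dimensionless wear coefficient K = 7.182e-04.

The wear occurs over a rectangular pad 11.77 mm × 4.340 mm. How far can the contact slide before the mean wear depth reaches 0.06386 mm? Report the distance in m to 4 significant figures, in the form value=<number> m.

value=1.534 m

Intermediate values are displayed rounded — every step holds full precision — a lone final rounding, at 4 significant figures.
Convert: Hardness H = 0.4831 GPa = 4.831e+08 Pa.
Convert: Pad sides 11.77 mm × 4.340 mm = 0.01177 m × 0.004340 m. Contact area A = 0.01177 m × 0.004340 m = 5.108e-05 m².
Convert: Depth limit h_lim = 0.06386 mm = 6.386e-05 m.
Expressed in SI base units: W = 1430 N, H = 4.831e+08 Pa, K = 7.182e-04.
At the depth limit, V_lim = h_lim·A = 6.386e-05 · 5.108e-05 = 3.262e-09 m³.
Inverting, life L = V_lim·H/(K·W) = 3.262e-09 · 4.831e+08 / (7.182e-04 · 1430) = 1.534 m.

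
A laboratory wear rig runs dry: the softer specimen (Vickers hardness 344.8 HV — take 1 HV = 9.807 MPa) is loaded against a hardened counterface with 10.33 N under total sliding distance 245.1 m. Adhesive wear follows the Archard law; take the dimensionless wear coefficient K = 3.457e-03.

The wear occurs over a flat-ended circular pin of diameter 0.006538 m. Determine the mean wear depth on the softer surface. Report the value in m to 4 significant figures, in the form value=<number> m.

Intermediates are printed rounded, and the algebra holds full precision. Rounded just once: 4 significant digits.
Convert: Hardness H = 344.8 HV × 9.807 MPa/HV = 3381 MPa = 3.381e+09 Pa.
Convert: Contact area A = π·d²/4 = π·(0.006538 m)²/4 = 3.357e-05 m².
SI base units throughout: W = 10.33 N, H = 3.381e+09 Pa, K = 3.457e-03.
Archard volume V = K·W·L/H = 3.457e-03 · 10.33 · 245.1 / 3.381e+09 = 2.588e-09 m³.
Depth h = V/A = 2.588e-09 / 3.357e-05 = 7.710e-05 m.

value=7.710e-05 m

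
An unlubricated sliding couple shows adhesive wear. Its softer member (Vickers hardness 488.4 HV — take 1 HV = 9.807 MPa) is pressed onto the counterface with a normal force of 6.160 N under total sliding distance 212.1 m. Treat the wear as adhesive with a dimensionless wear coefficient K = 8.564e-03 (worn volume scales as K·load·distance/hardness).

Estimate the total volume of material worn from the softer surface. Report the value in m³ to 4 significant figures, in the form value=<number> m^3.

Intermediates are shown rounded, and all working math runs at full precision; a single final rounding: 4 significant figures.
Convert: Hardness H = 488.4 HV × 9.807 MPa/HV = 4790 MPa = 4.790e+09 Pa.
Collected in SI base units: W = 6.160 N, H = 4.790e+09 Pa, K = 8.564e-03.
Archard relation: V = K·W·L/H = 8.564e-03 · 6.160 · 212.1 / 4.790e+09 = 2.336e-09 m³.

value=2.336e-09 m^3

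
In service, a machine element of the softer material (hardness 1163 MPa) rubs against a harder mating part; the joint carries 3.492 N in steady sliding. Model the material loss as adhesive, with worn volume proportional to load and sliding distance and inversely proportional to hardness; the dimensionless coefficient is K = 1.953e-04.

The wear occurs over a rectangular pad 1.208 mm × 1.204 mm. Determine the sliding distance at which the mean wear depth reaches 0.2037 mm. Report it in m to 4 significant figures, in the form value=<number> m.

All arithmetic runs at exact precision; displayed values are rounded, and rounded just once, at four significant figures.
Hardness H = 1163 MPa = 1.163e+09 Pa.
Pad sides 1.208 mm × 1.204 mm = 0.001208 m × 0.001204 m. Contact area A = 0.001208 m × 0.001204 m = 1.454e-06 m².
Depth limit h_lim = 0.2037 mm = 2.037e-04 m.
Restated in SI base units: W = 3.492 N, H = 1.163e+09 Pa, K = 1.953e-04.
Wearable volume V_lim = h_lim·A = 2.037e-04 · 1.454e-06 = 2.963e-10 m³.
Life L = V_lim·H/(K·W) = 2.963e-10 · 1.163e+09 / (1.953e-04 · 3.492) = 505.2 m.

value=505.2 m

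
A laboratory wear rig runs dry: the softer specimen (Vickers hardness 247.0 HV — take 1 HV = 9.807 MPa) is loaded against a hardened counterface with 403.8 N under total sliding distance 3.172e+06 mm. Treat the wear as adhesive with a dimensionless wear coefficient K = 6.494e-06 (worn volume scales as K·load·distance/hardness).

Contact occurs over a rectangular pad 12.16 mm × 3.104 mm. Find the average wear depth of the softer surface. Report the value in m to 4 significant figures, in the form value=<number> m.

Quoted intermediates are rounded — every step maintains full float precision. Rounded once at the end: 4 significant figures.
Sliding distance L = 3.172e+06 mm = 3172 m.
Hardness H = 247.0 HV × 9.807 MPa/HV = 2422 MPa = 2.422e+09 Pa.
Pad sides 12.16 mm × 3.104 mm = 0.01216 m × 0.003104 m. Contact area A = 0.01216 m × 0.003104 m = 3.774e-05 m².
Collected in SI base units: W = 403.8 N, H = 2.422e+09 Pa, K = 6.494e-06.
Volume removed: V = K·W·L/H = 6.494e-06 · 403.8 · 3172 / 2.422e+09 = 3.434e-09 m³.
Mean depth h = V/A = 3.434e-09 / 3.774e-05 = 9.098e-05 m.

value=9.098e-05 m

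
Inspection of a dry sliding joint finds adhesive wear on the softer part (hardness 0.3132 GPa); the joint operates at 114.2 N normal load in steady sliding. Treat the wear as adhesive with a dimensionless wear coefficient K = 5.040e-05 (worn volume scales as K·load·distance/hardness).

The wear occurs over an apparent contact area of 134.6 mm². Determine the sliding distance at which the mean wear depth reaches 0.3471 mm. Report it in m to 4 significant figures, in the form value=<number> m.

value=2542 m

Each operation maintains full float precision, and intermediate values are shown rounded. Rounded once at the end: 4 significant digits.
Convert: Hardness H = 0.3132 GPa = 3.132e+08 Pa.
Convert: Contact area A = 134.6 mm² = 1.346e-04 m².
Convert: Depth limit h_lim = 0.3471 mm = 3.471e-04 m.
In SI base units: W = 114.2 N, H = 3.132e+08 Pa, K = 5.040e-05.
At the depth limit, V_lim = h_lim·A = 3.471e-04 · 1.346e-04 = 4.672e-08 m³.
So the life L = V_lim·H/(K·W) = 4.672e-08 · 3.132e+08 / (5.040e-05 · 114.2) = 2542 m.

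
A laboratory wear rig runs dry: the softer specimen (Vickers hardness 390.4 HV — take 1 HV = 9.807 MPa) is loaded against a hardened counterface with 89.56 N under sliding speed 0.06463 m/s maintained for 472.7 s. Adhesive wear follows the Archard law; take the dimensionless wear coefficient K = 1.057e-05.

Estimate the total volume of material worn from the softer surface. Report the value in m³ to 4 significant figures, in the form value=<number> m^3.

Intermediate values are printed rounded. Each operation maintains full float precision — a lone final rounding: 4 significant digits.
Convert: The distance L = v·t = 0.06463 m/s × 472.7 s = 30.55 m.
Convert: Hardness H = 390.4 HV × 9.807 MPa/HV = 3829 MPa = 3.829e+09 Pa.
Expressed in SI base units: W = 89.56 N, H = 3.829e+09 Pa, K = 1.057e-05.
Wear volume V = K·W·L/H = 1.057e-05 · 89.56 · 30.55 / 3.829e+09 = 7.554e-12 m³.

value=7.554e-12 m^3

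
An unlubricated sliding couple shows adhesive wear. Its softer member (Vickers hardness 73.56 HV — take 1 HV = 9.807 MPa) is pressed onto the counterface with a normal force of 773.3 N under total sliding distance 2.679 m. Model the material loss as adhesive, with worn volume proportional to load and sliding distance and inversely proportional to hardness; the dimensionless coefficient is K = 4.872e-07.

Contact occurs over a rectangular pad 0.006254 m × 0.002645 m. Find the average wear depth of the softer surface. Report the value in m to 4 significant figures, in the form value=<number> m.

All working math holds full float precision. The intermediates appear rounded, and one last rounding, at 4 significant figures.
Hardness H = 73.56 HV × 9.807 MPa/HV = 721.4 MPa = 7.214e+08 Pa.
Contact area A = 0.006254 m × 0.002645 m = 1.654e-05 m².
As SI base values: W = 773.3 N, H = 7.214e+08 Pa, K = 4.872e-07.
Archard relation: V = K·W·L/H = 4.872e-07 · 773.3 · 2.679 / 7.214e+08 = 1.399e-12 m³.
Mean wear depth h = V/A = 1.399e-12 / 1.654e-05 = 8.458e-08 m.

value=8.458e-08 m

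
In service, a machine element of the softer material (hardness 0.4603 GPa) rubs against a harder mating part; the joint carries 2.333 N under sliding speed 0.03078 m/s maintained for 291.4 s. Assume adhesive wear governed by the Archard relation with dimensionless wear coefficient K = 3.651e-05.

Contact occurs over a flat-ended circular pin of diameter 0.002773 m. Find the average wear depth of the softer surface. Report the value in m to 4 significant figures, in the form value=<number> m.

Every step carries exact precision, and quoted intermediates are rounded, and one final rounding, at 4 significant digits.
Convert: Sliding distance L = v·t = 0.03078 m/s × 291.4 s = 8.969 m.
Convert: Hardness H = 0.4603 GPa = 4.603e+08 Pa.
Convert: Contact area A = π·d²/4 = π·(0.002773 m)²/4 = 6.039e-06 m².
In SI base units: W = 2.333 N, H = 4.603e+08 Pa, K = 3.651e-05.
Wear volume V = K·W·L/H = 3.651e-05 · 2.333 · 8.969 / 4.603e+08 = 1.660e-12 m³.
Wear depth h = V/A = 1.660e-12 / 6.039e-06 = 2.748e-07 m.

value=2.748e-07 m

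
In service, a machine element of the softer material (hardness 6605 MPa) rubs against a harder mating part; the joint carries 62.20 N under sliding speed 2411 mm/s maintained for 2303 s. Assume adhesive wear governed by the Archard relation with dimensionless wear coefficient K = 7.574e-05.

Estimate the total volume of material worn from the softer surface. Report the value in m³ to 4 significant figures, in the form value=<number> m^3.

The computation keeps full float precision, and the intermediates are printed rounded; one final rounding, at four significant figures.
Sliding speed v = 2411 mm/s = 2.411 m/s. Sliding distance L = v·t = 2.411 m/s × 2303 s = 5553 m.
Hardness H = 6605 MPa = 6.605e+09 Pa.
Restated in SI base units: W = 62.20 N, H = 6.605e+09 Pa, K = 7.574e-05.
Archard volume V = K·W·L/H = 7.574e-05 · 62.20 · 5553 / 6.605e+09 = 3.960e-09 m³.

value=3.960e-09 m^3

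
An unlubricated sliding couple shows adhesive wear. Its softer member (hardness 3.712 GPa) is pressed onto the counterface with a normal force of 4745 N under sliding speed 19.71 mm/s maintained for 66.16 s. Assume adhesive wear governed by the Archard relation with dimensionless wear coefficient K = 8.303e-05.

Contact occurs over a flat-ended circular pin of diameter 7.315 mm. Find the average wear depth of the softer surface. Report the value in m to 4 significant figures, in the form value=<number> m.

value=3.293e-06 m

Quoted intermediates are rounded, and all arithmetic carries exact precision. Rounded once at the end, at 4 significant figures.
Sliding speed v = 19.71 mm/s = 0.01971 m/s. Sliding distance L = v·t = 0.01971 m/s × 66.16 s = 1.304 m.
Hardness H = 3.712 GPa = 3.712e+09 Pa.
Pin diameter d = 7.315 mm = 0.007315 m. Contact area A = π·d²/4 = π·(0.007315 m)²/4 = 4.203e-05 m².
Collected in SI base units: W = 4745 N, H = 3.712e+09 Pa, K = 8.303e-05.
Archard relation: V = K·W·L/H = 8.303e-05 · 4745 · 1.304 / 3.712e+09 = 1.384e-10 m³.
Wear depth h = V/A = 1.384e-10 / 4.203e-05 = 3.293e-06 m.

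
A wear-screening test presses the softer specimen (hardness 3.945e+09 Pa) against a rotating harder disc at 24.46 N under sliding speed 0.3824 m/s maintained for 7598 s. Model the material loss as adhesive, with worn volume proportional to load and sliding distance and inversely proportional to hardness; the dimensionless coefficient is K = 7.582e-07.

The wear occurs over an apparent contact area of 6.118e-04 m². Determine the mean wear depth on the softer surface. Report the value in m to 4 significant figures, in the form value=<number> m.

value=2.233e-08 m

All working math keeps full precision. The intermediates are displayed rounded, and one final rounding to four significant figures.
Distance L = v·t = 0.3824 m/s × 7598 s = 2905 m.
Expressed in SI base units: W = 24.46 N, H = 3.945e+09 Pa, K = 7.582e-07.
Apply Archard: V = K·W·L/H = 7.582e-07 · 24.46 · 2905 / 3.945e+09 = 1.366e-11 m³.
Depth of wear h = V/A = 1.366e-11 / 6.118e-04 = 2.233e-08 m.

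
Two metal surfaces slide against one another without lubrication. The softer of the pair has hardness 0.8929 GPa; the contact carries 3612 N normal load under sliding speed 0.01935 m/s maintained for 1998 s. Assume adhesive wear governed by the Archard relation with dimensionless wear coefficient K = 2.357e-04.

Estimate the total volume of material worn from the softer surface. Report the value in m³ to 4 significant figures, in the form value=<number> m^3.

value=3.686e-08 m^3

The intermediates appear rounded, and each operation runs at full precision. Rounded just once to 4 significant digits.
Distance L = v·t = 0.01935 m/s × 1998 s = 38.66 m.
Hardness H = 0.8929 GPa = 8.929e+08 Pa.
Working in SI base units: W = 3612 N, H = 8.929e+08 Pa, K = 2.357e-04.
The Archard volume V = K·W·L/H = 2.357e-04 · 3612 · 38.66 / 8.929e+08 = 3.686e-08 m³.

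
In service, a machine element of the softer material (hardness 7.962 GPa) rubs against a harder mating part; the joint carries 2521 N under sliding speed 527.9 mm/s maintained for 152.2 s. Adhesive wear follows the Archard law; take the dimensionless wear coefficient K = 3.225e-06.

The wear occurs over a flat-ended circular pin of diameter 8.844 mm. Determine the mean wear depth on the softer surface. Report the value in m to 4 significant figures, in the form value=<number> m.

The intermediates appear rounded. The computation keeps exact precision; a lone final rounding: four significant figures.
Sliding speed v = 527.9 mm/s = 0.5279 m/s. Distance L = v·t = 0.5279 m/s × 152.2 s = 80.35 m.
Hardness H = 7.962 GPa = 7.962e+09 Pa.
Pin diameter d = 8.844 mm = 0.008844 m. Contact area A = π·d²/4 = π·(0.008844 m)²/4 = 6.143e-05 m².
In SI base units, W = 2521 N, H = 7.962e+09 Pa, K = 3.225e-06.
Wear volume V = K·W·L/H = 3.225e-06 · 2521 · 80.35 / 7.962e+09 = 8.204e-11 m³.
Average depth h = V/A = 8.204e-11 / 6.143e-05 = 1.336e-06 m.

value=1.336e-06 m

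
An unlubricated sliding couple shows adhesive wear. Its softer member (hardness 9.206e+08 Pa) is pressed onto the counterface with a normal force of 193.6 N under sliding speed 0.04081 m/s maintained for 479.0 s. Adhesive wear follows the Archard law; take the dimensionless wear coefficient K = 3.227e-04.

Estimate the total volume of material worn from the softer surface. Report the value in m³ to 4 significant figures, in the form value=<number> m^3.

value=1.327e-09 m^3

Intermediates appear rounded, and the computation keeps exact precision. Rounded just once: four significant figures.
Path length L = v·t = 0.04081 m/s × 479.0 s = 19.55 m.
Expressed in SI base units: W = 193.6 N, H = 9.206e+08 Pa, K = 3.227e-04.
Apply Archard: V = K·W·L/H = 3.227e-04 · 193.6 · 19.55 / 9.206e+08 = 1.327e-09 m³.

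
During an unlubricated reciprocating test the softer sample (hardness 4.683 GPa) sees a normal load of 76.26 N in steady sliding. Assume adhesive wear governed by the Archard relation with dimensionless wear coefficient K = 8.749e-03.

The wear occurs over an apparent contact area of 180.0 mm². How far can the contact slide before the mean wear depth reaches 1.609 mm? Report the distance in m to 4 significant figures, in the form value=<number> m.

value=2033 m

Intermediate values appear rounded. The algebra keeps full float precision. Rounded just once: 4 significant digits.
Convert: Hardness H = 4.683 GPa = 4.683e+09 Pa.
Convert: Contact area A = 180.0 mm² = 1.800e-04 m².
Convert: Depth limit h_lim = 1.609 mm = 0.001609 m.
As SI base values: W = 76.26 N, H = 4.683e+09 Pa, K = 8.749e-03.
Wearable volume V_lim = h_lim·A = 0.001609 · 1.800e-04 = 2.896e-07 m³.
Thus life L = V_lim·H/(K·W) = 2.896e-07 · 4.683e+09 / (8.749e-03 · 76.26) = 2033 m.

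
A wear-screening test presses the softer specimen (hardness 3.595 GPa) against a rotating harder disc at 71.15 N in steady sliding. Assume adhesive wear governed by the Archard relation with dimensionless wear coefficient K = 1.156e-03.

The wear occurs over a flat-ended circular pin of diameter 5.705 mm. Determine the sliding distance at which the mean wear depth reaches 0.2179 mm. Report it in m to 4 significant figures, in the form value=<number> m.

value=243.5 m

Intermediate values appear rounded, and the computation carries exact precision, and one last rounding: four significant figures.
Hardness H = 3.595 GPa = 3.595e+09 Pa.
Pin diameter d = 5.705 mm = 0.005705 m. Contact area A = π·d²/4 = π·(0.005705 m)²/4 = 2.556e-05 m².
Depth limit h_lim = 0.2179 mm = 2.179e-04 m.
As SI base values: W = 71.15 N, H = 3.595e+09 Pa, K = 1.156e-03.
Permissible volume V_lim = h_lim·A = 2.179e-04 · 2.556e-05 = 5.570e-09 m³.
Inverting, life L = V_lim·H/(K·W) = 5.570e-09 · 3.595e+09 / (1.156e-03 · 71.15) = 243.5 m.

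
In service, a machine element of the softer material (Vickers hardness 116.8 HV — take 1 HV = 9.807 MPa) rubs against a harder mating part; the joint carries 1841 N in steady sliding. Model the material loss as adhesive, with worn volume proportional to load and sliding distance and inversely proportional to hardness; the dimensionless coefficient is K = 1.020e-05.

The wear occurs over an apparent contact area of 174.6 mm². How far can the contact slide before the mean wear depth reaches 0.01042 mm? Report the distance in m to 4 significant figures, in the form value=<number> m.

value=111.0 m

Intermediates are shown rounded, and the algebra runs at full precision, and a single final rounding, at four significant digits.
Hardness H = 116.8 HV × 9.807 MPa/HV = 1145 MPa = 1.145e+09 Pa.
Contact area A = 174.6 mm² = 1.746e-04 m².
Depth limit h_lim = 0.01042 mm = 1.042e-05 m.
Collected in SI base units: W = 1841 N, H = 1.145e+09 Pa, K = 1.020e-05.
At the depth limit, V_lim = h_lim·A = 1.042e-05 · 1.746e-04 = 1.819e-09 m³.
So the life L = V_lim·H/(K·W) = 1.819e-09 · 1.145e+09 / (1.020e-05 · 1841) = 111.0 m.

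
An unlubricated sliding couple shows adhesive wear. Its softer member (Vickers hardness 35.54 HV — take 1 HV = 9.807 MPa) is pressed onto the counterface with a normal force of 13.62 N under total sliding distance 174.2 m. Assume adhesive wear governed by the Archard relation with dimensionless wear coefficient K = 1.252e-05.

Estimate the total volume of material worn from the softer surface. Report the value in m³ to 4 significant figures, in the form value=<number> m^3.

The computation maintains full precision, and the intermediates are printed rounded; one last rounding, at 4 significant figures.
Convert: Hardness H = 35.54 HV × 9.807 MPa/HV = 348.5 MPa = 3.485e+08 Pa.
Restated in SI base units: W = 13.62 N, H = 3.485e+08 Pa, K = 1.252e-05.
Archard relation: V = K·W·L/H = 1.252e-05 · 13.62 · 174.2 / 3.485e+08 = 8.523e-11 m³.

value=8.523e-11 m^3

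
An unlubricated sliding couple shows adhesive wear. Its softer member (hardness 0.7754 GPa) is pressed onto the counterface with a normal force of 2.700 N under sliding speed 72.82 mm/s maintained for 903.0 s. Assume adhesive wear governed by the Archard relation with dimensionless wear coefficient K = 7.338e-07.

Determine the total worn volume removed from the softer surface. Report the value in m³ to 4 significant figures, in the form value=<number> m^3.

value=1.680e-13 m^3

Shown intermediates are rounded, and the algebra keeps full float precision, and rounded once at the end: 4 significant digits.
Convert: Sliding speed v = 72.82 mm/s = 0.07282 m/s. Total distance L = v·t = 0.07282 m/s × 903.0 s = 65.76 m.
Convert: Hardness H = 0.7754 GPa = 7.754e+08 Pa.
Working in SI base units: W = 2.700 N, H = 7.754e+08 Pa, K = 7.338e-07.
Apply Archard: V = K·W·L/H = 7.338e-07 · 2.700 · 65.76 / 7.754e+08 = 1.680e-13 m³.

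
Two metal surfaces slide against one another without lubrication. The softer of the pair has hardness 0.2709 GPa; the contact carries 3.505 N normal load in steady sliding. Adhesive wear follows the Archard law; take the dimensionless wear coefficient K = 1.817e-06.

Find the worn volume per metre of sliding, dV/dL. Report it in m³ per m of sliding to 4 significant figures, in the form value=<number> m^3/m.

value=2.351e-14 m^3/m

Intermediate values are displayed rounded — all arithmetic maintains full float precision, and a single final rounding, at four significant figures.
Hardness H = 0.2709 GPa = 2.709e+08 Pa.
Expressed in SI base units: W = 3.505 N, H = 2.709e+08 Pa, K = 1.817e-06.
Wear rate dV/dL = K·W/H, per unit distance: 1.817e-06 · 3.505 / 2.709e+08 = 2.351e-14 m³/m.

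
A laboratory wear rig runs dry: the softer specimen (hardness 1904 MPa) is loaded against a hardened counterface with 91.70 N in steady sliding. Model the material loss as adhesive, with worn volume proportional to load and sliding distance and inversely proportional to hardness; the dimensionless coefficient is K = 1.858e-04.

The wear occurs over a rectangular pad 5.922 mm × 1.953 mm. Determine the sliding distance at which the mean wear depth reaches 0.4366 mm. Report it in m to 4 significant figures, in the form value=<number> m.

Intermediate values are printed rounded; each operation keeps full precision; rounded just once: four significant figures.
Hardness H = 1904 MPa = 1.904e+09 Pa.
Pad sides 5.922 mm × 1.953 mm = 0.005922 m × 0.001953 m. Contact area A = 0.005922 m × 0.001953 m = 1.157e-05 m².
Depth limit h_lim = 0.4366 mm = 4.366e-04 m.
As SI base values: W = 91.70 N, H = 1.904e+09 Pa, K = 1.858e-04.
At the depth limit, V_lim = h_lim·A = 4.366e-04 · 1.157e-05 = 5.050e-09 m³.
Thus life L = V_lim·H/(K·W) = 5.050e-09 · 1.904e+09 / (1.858e-04 · 91.70) = 564.3 m.

value=564.3 m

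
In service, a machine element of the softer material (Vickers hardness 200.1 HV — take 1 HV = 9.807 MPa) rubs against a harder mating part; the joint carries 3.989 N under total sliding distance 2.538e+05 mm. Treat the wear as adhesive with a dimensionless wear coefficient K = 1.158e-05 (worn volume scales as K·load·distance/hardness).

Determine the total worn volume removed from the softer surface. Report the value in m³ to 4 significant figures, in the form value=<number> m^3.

The computation keeps full precision. Intermediates appear rounded — a single final rounding, at 4 significant figures.
The distance L = 2.538e+05 mm = 253.8 m.
Hardness H = 200.1 HV × 9.807 MPa/HV = 1962 MPa = 1.962e+09 Pa.
As SI base values: W = 3.989 N, H = 1.962e+09 Pa, K = 1.158e-05.
Wear volume V = K·W·L/H = 1.158e-05 · 3.989 · 253.8 / 1.962e+09 = 5.974e-12 m³.

value=5.974e-12 m^3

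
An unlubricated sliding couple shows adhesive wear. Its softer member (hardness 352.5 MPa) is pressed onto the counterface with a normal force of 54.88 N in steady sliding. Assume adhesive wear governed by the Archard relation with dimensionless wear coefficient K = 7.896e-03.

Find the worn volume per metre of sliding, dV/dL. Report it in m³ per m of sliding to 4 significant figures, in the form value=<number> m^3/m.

The algebra carries full precision. The intermediates are shown rounded. Rounded just once to four significant digits.
Convert: Hardness H = 352.5 MPa = 3.525e+08 Pa.
In SI base units: W = 54.88 N, H = 3.525e+08 Pa, K = 7.896e-03.
The wear rate dV/dL = K·W/H (no L dependence): 7.896e-03 · 54.88 / 3.525e+08 = 1.229e-09 m³/m.

value=1.229e-09 m^3/m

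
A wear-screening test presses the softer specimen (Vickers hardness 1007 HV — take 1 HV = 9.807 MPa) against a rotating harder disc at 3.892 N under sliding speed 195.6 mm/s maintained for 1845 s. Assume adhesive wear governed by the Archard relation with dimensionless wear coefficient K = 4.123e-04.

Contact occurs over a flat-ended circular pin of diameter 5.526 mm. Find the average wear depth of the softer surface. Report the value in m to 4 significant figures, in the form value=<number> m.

value=2.445e-06 m

The algebra maintains full precision. Shown intermediates are rounded. Rounded once at the end to 4 significant figures.
Sliding speed v = 195.6 mm/s = 0.1956 m/s. Distance L = v·t = 0.1956 m/s × 1845 s = 360.9 m.
Hardness H = 1007 HV × 9.807 MPa/HV = 9876 MPa = 9.876e+09 Pa.
Pin diameter d = 5.526 mm = 0.005526 m. Contact area A = π·d²/4 = π·(0.005526 m)²/4 = 2.398e-05 m².
Working in SI base units: W = 3.892 N, H = 9.876e+09 Pa, K = 4.123e-04.
By Archard's law, V = K·W·L/H = 4.123e-04 · 3.892 · 360.9 / 9.876e+09 = 5.864e-11 m³.
Mean wear depth h = V/A = 5.864e-11 / 2.398e-05 = 2.445e-06 m.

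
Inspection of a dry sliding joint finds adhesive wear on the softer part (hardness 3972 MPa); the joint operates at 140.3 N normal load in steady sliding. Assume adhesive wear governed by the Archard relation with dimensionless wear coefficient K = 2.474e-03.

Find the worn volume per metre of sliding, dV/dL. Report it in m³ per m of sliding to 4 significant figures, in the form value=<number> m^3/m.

Shown intermediates are rounded — the computation maintains full precision. Rounded once at the end, at four significant figures.
Hardness H = 3972 MPa = 3.972e+09 Pa.
SI base units throughout: W = 140.3 N, H = 3.972e+09 Pa, K = 2.474e-03.
Wear rate dV/dL = K·W/H, so: 2.474e-03 · 140.3 / 3.972e+09 = 8.739e-11 m³/m.

value=8.739e-11 m^3/m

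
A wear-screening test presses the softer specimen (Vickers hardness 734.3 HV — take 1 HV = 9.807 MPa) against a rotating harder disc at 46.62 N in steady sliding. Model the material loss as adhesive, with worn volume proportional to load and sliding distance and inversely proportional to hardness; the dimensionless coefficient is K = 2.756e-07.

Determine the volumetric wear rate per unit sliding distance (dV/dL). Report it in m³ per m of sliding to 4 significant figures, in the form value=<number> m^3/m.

value=1.784e-15 m^3/m

Intermediate values are displayed rounded, and every step runs at full float precision — a lone final rounding, at 4 significant digits.
Hardness H = 734.3 HV × 9.807 MPa/HV = 7201 MPa = 7.201e+09 Pa.
Expressed in SI base units: W = 46.62 N, H = 7.201e+09 Pa, K = 2.756e-07.
Wear rate dV/dL = K·W/H, so: 2.756e-07 · 46.62 / 7.201e+09 = 1.784e-15 m³/m.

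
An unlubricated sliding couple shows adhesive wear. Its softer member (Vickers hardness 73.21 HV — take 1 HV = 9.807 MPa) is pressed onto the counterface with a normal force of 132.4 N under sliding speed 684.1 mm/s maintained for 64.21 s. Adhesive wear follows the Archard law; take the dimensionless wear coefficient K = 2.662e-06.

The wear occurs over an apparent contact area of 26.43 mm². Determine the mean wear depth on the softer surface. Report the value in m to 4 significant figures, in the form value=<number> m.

value=8.159e-07 m

The algebra runs at full float precision — intermediates appear rounded. Rounded just once, at four significant digits.
Convert: Sliding speed v = 684.1 mm/s = 0.6841 m/s. Total distance L = v·t = 0.6841 m/s × 64.21 s = 43.93 m.
Convert: Hardness H = 73.21 HV × 9.807 MPa/HV = 718.0 MPa = 7.180e+08 Pa.
Convert: Contact area A = 26.43 mm² = 2.643e-05 m².
Working in SI base units: W = 132.4 N, H = 7.180e+08 Pa, K = 2.662e-06.
Worn volume V = K·W·L/H = 2.662e-06 · 132.4 · 43.93 / 7.180e+08 = 2.156e-11 m³.
Mean depth h = V/A = 2.156e-11 / 2.643e-05 = 8.159e-07 m.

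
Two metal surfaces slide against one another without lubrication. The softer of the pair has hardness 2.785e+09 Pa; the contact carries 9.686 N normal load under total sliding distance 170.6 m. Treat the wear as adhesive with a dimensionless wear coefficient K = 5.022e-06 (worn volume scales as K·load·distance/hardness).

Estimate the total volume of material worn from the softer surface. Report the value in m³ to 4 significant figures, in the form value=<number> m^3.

value=2.980e-12 m^3

All working math holds full precision, and intermediates are printed rounded; rounded just once, at 4 significant digits.
Collected in SI base units: W = 9.686 N, H = 2.785e+09 Pa, K = 5.022e-06.
Archard volume V = K·W·L/H = 5.022e-06 · 9.686 · 170.6 / 2.785e+09 = 2.980e-12 m³.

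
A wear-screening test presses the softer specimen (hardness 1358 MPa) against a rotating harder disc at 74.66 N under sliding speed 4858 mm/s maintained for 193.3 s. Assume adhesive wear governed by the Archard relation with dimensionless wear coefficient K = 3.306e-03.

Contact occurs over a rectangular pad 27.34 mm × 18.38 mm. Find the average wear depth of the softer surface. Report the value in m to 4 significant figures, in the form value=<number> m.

value=3.397e-04 m

The algebra carries full precision. Displayed values are rounded; one last rounding to four significant figures.
Convert: Sliding speed v = 4858 mm/s = 4.858 m/s. Path length L = v·t = 4.858 m/s × 193.3 s = 939.1 m.
Convert: Hardness H = 1358 MPa = 1.358e+09 Pa.
Convert: Pad sides 27.34 mm × 18.38 mm = 0.02734 m × 0.01838 m. Contact area A = 0.02734 m × 0.01838 m = 5.025e-04 m².
Working in SI base units: W = 74.66 N, H = 1.358e+09 Pa, K = 3.306e-03.
Archard volume V = K·W·L/H = 3.306e-03 · 74.66 · 939.1 / 1.358e+09 = 1.707e-07 m³.
Depth of wear h = V/A = 1.707e-07 / 5.025e-04 = 3.397e-04 m.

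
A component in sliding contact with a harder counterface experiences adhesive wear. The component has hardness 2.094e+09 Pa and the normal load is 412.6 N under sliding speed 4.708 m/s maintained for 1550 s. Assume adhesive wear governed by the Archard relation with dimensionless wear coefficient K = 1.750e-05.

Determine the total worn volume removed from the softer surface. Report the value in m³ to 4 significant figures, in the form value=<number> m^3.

value=2.516e-08 m^3

Intermediate values are displayed rounded, and every step holds full float precision; rounded once at the end to 4 significant digits.
Convert: The distance L = v·t = 4.708 m/s × 1550 s = 7297 m.
Restated in SI base units: W = 412.6 N, H = 2.094e+09 Pa, K = 1.750e-05.
Archard relation: V = K·W·L/H = 1.750e-05 · 412.6 · 7297 / 2.094e+09 = 2.516e-08 m³.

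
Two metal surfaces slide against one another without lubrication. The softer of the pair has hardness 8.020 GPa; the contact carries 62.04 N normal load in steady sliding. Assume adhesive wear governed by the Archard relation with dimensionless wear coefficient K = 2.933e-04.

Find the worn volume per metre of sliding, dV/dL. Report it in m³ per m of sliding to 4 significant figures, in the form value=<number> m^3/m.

value=2.269e-12 m^3/m

The intermediates are shown rounded; all arithmetic carries full precision; one final rounding: 4 significant digits.
Convert: Hardness H = 8.020 GPa = 8.020e+09 Pa.
In SI base units: W = 62.04 N, H = 8.020e+09 Pa, K = 2.933e-04.
Rate of wear dV/dL = K·W/H, per unit distance: 2.933e-04 · 62.04 / 8.020e+09 = 2.269e-12 m³/m.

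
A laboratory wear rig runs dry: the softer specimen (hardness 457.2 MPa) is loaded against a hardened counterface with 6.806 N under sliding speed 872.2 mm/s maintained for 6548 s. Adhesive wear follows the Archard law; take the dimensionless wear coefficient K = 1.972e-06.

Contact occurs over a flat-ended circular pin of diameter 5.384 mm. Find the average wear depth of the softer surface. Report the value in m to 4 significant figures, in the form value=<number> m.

The intermediates are shown rounded. The computation runs at exact precision; rounded once at the end to 4 significant digits.
Sliding speed v = 872.2 mm/s = 0.8722 m/s. Distance L = v·t = 0.8722 m/s × 6548 s = 5711 m.
Hardness H = 457.2 MPa = 4.572e+08 Pa.
Pin diameter d = 5.384 mm = 0.005384 m. Contact area A = π·d²/4 = π·(0.005384 m)²/4 = 2.277e-05 m².
Restated in SI base units: W = 6.806 N, H = 4.572e+08 Pa, K = 1.972e-06.
By Archard's law, V = K·W·L/H = 1.972e-06 · 6.806 · 5711 / 4.572e+08 = 1.677e-10 m³.
Mean depth h = V/A = 1.677e-10 / 2.277e-05 = 7.364e-06 m.

value=7.364e-06 m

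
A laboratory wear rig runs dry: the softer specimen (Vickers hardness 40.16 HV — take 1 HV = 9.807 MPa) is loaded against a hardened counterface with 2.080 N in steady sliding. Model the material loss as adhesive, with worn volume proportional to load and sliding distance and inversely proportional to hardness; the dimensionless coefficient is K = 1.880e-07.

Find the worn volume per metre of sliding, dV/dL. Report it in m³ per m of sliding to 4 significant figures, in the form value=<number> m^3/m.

value=9.929e-16 m^3/m

Printed values are rounded — the algebra carries exact precision, and one last rounding: 4 significant figures.
Hardness H = 40.16 HV × 9.807 MPa/HV = 393.8 MPa = 3.938e+08 Pa.
In SI base units: W = 2.080 N, H = 3.938e+08 Pa, K = 1.880e-07.
The wear rate dV/dL = K·W/H, so: 1.880e-07 · 2.080 / 3.938e+08 = 9.929e-16 m³/m.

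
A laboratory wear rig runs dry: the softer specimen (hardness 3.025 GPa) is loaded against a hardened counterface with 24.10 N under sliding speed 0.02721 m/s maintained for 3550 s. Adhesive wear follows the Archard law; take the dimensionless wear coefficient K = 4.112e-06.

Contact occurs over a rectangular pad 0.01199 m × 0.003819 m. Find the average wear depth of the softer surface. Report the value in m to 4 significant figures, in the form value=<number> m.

All working math holds full precision — the intermediates appear rounded. Rounded just once: four significant figures.
The distance L = v·t = 0.02721 m/s × 3550 s = 96.60 m.
Hardness H = 3.025 GPa = 3.025e+09 Pa.
Contact area A = 0.01199 m × 0.003819 m = 4.579e-05 m².
As SI base values: W = 24.10 N, H = 3.025e+09 Pa, K = 4.112e-06.
Archard relation: V = K·W·L/H = 4.112e-06 · 24.10 · 96.60 / 3.025e+09 = 3.164e-12 m³.
Wear depth h = V/A = 3.164e-12 / 4.579e-05 = 6.911e-08 m.

value=6.911e-08 m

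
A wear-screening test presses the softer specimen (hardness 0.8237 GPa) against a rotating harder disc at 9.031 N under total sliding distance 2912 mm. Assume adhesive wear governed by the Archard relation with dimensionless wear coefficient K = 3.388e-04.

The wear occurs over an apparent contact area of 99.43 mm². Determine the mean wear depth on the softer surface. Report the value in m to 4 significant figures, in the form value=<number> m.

value=1.088e-07 m

The intermediates are shown rounded — the computation maintains exact precision; rounded just once: 4 significant digits.
Distance L = 2912 mm = 2.912 m.
Hardness H = 0.8237 GPa = 8.237e+08 Pa.
Contact area A = 99.43 mm² = 9.943e-05 m².
In SI base units, W = 9.031 N, H = 8.237e+08 Pa, K = 3.388e-04.
By Archard's law, V = K·W·L/H = 3.388e-04 · 9.031 · 2.912 / 8.237e+08 = 1.082e-11 m³.
Wear depth h = V/A = 1.082e-11 / 9.943e-05 = 1.088e-07 m.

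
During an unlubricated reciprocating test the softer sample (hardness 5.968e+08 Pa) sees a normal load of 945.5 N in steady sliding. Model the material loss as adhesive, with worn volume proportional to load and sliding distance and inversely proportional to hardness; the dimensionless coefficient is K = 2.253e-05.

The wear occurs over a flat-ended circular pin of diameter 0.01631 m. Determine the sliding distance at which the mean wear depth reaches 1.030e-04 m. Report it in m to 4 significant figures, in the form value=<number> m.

value=602.9 m

The intermediates are shown rounded; the algebra keeps full float precision — rounded just once: 4 significant digits.
Contact area A = π·d²/4 = π·(0.01631 m)²/4 = 2.089e-04 m².
In SI base units, W = 945.5 N, H = 5.968e+08 Pa, K = 2.253e-05.
Permissible volume V_lim = h_lim·A = 1.030e-04 · 2.089e-04 = 2.152e-08 m³.
Sliding life L = V_lim·H/(K·W) = 2.152e-08 · 5.968e+08 / (2.253e-05 · 945.5) = 602.9 m.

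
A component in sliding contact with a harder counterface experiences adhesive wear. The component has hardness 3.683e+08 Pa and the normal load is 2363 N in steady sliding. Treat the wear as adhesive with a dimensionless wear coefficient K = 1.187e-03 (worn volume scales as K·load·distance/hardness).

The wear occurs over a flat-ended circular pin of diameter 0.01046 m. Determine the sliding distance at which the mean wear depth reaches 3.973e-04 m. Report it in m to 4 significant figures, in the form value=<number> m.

value=4.483 m

Each operation maintains full float precision — displayed values are rounded, and a single final rounding to 4 significant figures.
Convert: Contact area A = π·d²/4 = π·(0.01046 m)²/4 = 8.593e-05 m².
As SI base values: W = 2363 N, H = 3.683e+08 Pa, K = 1.187e-03.
At the depth limit, V_lim = h_lim·A = 3.973e-04 · 8.593e-05 = 3.414e-08 m³.
Inverting, life L = V_lim·H/(K·W) = 3.414e-08 · 3.683e+08 / (1.187e-03 · 2363) = 4.483 m.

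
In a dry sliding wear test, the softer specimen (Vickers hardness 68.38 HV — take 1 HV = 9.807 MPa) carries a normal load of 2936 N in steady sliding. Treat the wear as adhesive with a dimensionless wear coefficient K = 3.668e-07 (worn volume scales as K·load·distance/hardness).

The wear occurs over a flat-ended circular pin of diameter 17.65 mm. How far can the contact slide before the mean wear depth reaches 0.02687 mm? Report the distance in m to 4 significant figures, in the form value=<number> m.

value=4094 m

The algebra carries exact precision, and printed values are rounded — a single final rounding to 4 significant figures.
Convert: Hardness H = 68.38 HV × 9.807 MPa/HV = 670.6 MPa = 6.706e+08 Pa.
Convert: Pin diameter d = 17.65 mm = 0.01765 m. Contact area A = π·d²/4 = π·(0.01765 m)²/4 = 2.447e-04 m².
Convert: Depth limit h_lim = 0.02687 mm = 2.687e-05 m.
Expressed in SI base units: W = 2936 N, H = 6.706e+08 Pa, K = 3.668e-07.
Wearable volume V_lim = h_lim·A = 2.687e-05 · 2.447e-04 = 6.574e-09 m³.
Sliding life L = V_lim·H/(K·W) = 6.574e-09 · 6.706e+08 / (3.668e-07 · 2936) = 4094 m.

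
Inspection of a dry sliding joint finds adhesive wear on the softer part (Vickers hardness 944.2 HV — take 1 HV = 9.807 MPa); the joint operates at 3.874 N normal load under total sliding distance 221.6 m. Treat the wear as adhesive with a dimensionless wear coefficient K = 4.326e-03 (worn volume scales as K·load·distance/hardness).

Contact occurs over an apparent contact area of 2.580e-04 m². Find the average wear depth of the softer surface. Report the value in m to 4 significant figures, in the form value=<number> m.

Quoted intermediates are rounded; each operation maintains full precision; rounded just once to four significant figures.
Convert: Hardness H = 944.2 HV × 9.807 MPa/HV = 9260 MPa = 9.260e+09 Pa.
Collected in SI base units: W = 3.874 N, H = 9.260e+09 Pa, K = 4.326e-03.
By Archard's law, V = K·W·L/H = 4.326e-03 · 3.874 · 221.6 / 9.260e+09 = 4.011e-10 m³.
Wear depth h = V/A = 4.011e-10 / 2.580e-04 = 1.555e-06 m.

value=1.555e-06 m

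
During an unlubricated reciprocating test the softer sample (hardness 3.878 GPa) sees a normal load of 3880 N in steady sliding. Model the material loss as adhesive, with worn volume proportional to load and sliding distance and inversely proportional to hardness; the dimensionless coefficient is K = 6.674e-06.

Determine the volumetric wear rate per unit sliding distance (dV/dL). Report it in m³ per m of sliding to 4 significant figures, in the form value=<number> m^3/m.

value=6.677e-12 m^3/m

Intermediate values are displayed rounded. Each operation runs at full float precision. Rounded just once, at 4 significant figures.
Hardness H = 3.878 GPa = 3.878e+09 Pa.
In SI base units: W = 3880 N, H = 3.878e+09 Pa, K = 6.674e-06.
Sliding wear rate dV/dL = K·W/H (independent of L): 6.674e-06 · 3880 / 3.878e+09 = 6.677e-12 m³/m.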